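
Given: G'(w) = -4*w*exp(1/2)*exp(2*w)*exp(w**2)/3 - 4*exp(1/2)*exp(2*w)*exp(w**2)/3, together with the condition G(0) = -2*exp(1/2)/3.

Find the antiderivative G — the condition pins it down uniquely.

G'(w) matches the chain-rule pattern g'(h)*h' with inner function h(w) = w**2 + 2*w + 1/2; substituting u = h(w) collapses the integral.
A general antiderivative is -2*exp(w**2 + 2*w + 1/2)/3 + C.
The condition gives C = -2*exp(1/2)/3 - (-2*exp(1/2)/3) = 0.
So G(w) = -2*exp(1/2)*exp(2*w)*exp(w**2)/3.
Check: d/dw[-2*exp(1/2)*exp(2*w)*exp(w**2)/3] = -4*w*exp(1/2)*exp(2*w)*exp(w**2)/3 - 4*exp(1/2)*exp(2*w)*exp(w**2)/3 = G'(w).

G(w) = -2*exp(1/2)*exp(2*w)*exp(w**2)/3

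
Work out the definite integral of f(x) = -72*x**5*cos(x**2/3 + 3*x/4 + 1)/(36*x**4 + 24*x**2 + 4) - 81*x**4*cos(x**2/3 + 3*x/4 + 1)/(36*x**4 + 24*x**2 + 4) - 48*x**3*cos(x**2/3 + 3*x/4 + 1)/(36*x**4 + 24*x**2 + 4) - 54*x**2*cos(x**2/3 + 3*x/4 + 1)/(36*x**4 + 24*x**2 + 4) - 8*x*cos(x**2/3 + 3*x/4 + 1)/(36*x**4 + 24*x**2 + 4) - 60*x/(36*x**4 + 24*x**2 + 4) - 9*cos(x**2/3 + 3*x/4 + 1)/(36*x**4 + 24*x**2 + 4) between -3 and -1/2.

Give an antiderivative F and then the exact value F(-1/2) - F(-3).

Integrate term by term and add the pieces.
F(x) = -3*sin(x**2/3 + 3*x/4 + 1) + 5/(6*x**2 + 2) is an antiderivative of f.
Check: d/dx[-3*sin(x**2/3 + 3*x/4 + 1) + 5/(6*x**2 + 2)] = (-72*x**5*cos(x**2/3 + 3*x/4 + 1) - 81*x**4*cos(x**2/3 + 3*x/4 + 1) - 48*x**3*cos(x**2/3 + 3*x/4 + 1) - 54*x**2*cos(x**2/3 + 3*x/4 + 1) - 8*x*cos(x**2/3 + 3*x/4 + 1) - 60*x - 9*cos(x**2/3 + 3*x/4 + 1))/(36*x**4 + 24*x**2 + 4), which equals f(x).
F(-1/2) = 10/7 - 3*sin(17/24); F(-3) = 5/56 - 3*sin(7/4).
Integral = F(-1/2) - F(-3) = -3*sin(17/24) + 75/56 + 3*sin(7/4).

Antiderivative: F(x) = -3*sin(x**2/3 + 3*x/4 + 1) + 5/(6*x**2 + 2); value = -3*sin(17/24) + 75/56 + 3*sin(7/4)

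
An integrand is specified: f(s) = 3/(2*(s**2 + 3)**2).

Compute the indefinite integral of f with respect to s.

Any candidate F(s) must reproduce f(s) exactly when differentiated.
Check: d/ds[(sqrt(3)*s**2*atan(sqrt(3)*s/3) + 3*s + 3*sqrt(3)*atan(sqrt(3)*s/3))/(12*s**2 + 36)] = 3/(2*s**4 + 12*s**2 + 18), which equals f(s).

F(s) = (sqrt(3)*s**2*atan(sqrt(3)*s/3) + 3*s + 3*sqrt(3)*atan(sqrt(3)*s/3))/(12*s**2 + 36) + C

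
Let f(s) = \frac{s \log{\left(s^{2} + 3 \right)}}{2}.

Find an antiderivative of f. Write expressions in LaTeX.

Recover f(s) by differentiating a candidate F(s); any mismatch rules it out.
Check: d/ds[\frac{s^{2} \log{\left(s^{2} + 3 \right)} - s^{2} + 3 \log{\left(s^{2} + 3 \right)}}{4}] = \frac{s \log{\left(s^{2} + 3 \right)}}{2} = f(s).

An antiderivative is F(s) = \frac{s^{2} \log{\left(s^{2} + 3 \right)} - s^{2} + 3 \log{\left(s^{2} + 3 \right)}}{4}.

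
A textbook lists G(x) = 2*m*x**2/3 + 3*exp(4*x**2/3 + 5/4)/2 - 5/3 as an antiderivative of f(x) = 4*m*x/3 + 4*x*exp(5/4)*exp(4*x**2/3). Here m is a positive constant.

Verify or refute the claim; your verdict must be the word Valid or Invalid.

d/dx[G] = 4*m*x/3 + 4*x*exp(5/4)*exp(4*x**2/3)
This equals f(x) exactly, so the claim holds.

Valid - the claim checks out under differentiation.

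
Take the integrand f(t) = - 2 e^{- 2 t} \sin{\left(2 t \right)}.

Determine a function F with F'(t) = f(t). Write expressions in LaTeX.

Recover f(t) by differentiating a candidate F(t); any mismatch rules it out.
Check: d/dt[\frac{e^{- 2 t} \sin{\left(2 t \right)}}{2} + \frac{e^{- 2 t} \cos{\left(2 t \right)}}{2}] = - 2 e^{- 2 t} \sin{\left(2 t \right)} = f(t).

An antiderivative is F(t) = \frac{e^{- 2 t} \sin{\left(2 t \right)}}{2} + \frac{e^{- 2 t} \cos{\left(2 t \right)}}{2}.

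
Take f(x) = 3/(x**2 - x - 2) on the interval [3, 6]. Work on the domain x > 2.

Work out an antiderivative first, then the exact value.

Antiderivative: F(x) = log(x - 2) - log(x + 1); value = -log(7) + 2*log(4)

The denominator factors as (x - 2)*(x + 1); partial fractions split f into directly integrable pieces: -1/(x + 1) + 1/(x - 2).
F(x) = log(x - 2) - log(x + 1) is an antiderivative of f.
Check: d/dx[log(x - 2) - log(x + 1)] = 3/(x**2 - x - 2) = f(x).
F(6) = -log(7) + log(4); F(3) = -log(4).
Integral = F(6) - F(3) = -log(7) + 2*log(4).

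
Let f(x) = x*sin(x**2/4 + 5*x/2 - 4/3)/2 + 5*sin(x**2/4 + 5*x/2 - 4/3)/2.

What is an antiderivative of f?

An antiderivative is F(x) = -cos(x**2/4 + 5*x/2 - 4/3).

f matches the chain-rule pattern g'(h)*h' with inner function h(x) = x**2/4 + 5*x/2 - 4/3; substituting u = h(x) collapses the integral.
Check: d/dx[-cos(x**2/4 + 5*x/2 - 4/3)] = x*sin(x**2/4 + 5*x/2 - 4/3)/2 + 5*sin(x**2/4 + 5*x/2 - 4/3)/2 = f(x).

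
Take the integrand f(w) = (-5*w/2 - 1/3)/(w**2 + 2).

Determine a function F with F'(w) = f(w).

An antiderivative is F(w) = (-15*log(w**2 + 2) - 2*sqrt(2)*atan(sqrt(2)*w/2))/12.

Whatever form F(w) takes, F'(w) = f(w) is non-negotiable.
Check: d/dw[(-15*log(w**2 + 2) - 2*sqrt(2)*atan(sqrt(2)*w/2))/12] = (-15*w - 2)/(6*w**2 + 12), which equals f(w).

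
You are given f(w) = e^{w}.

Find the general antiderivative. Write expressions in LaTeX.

F(w) = e^{w} + C

A first test for any F(w): its w-derivative must equal f(w) identically.
Check: d/dw[e^{w}] = e^{w} = f(w).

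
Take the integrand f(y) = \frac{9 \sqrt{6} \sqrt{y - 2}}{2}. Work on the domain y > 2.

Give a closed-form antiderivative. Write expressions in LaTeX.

An antiderivative is F(y) = 6 y \sqrt{\frac{3 y}{2} - 3} - 12 \sqrt{\frac{3 y}{2} - 3}.

An antiderivative F(y) passes only if d/dy[F] lands on f(y) exactly.
Check: d/dy[6 y \sqrt{\frac{3 y}{2} - 3} - 12 \sqrt{\frac{3 y}{2} - 3}] = \frac{\sqrt{2} \left(9 \sqrt{3} y - 18 \sqrt{3}\right)}{2 \sqrt{y - 2}}, which equals f(y).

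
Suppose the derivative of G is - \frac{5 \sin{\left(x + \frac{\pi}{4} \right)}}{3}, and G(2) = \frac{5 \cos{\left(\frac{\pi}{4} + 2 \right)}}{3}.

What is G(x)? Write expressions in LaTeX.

Any candidate G(x) must reproduce the stated G'(x) exactly.
A general antiderivative is \frac{5 \cos{\left(x + \frac{\pi}{4} \right)}}{3} + C.
The condition gives C = \frac{5 \cos{\left(\frac{\pi}{4} + 2 \right)}}{3} - (\frac{5 \cos{\left(\frac{\pi}{4} + 2 \right)}}{3}) = 0.
So G(x) = \frac{5 \cos{\left(x + \frac{\pi}{4} \right)}}{3}.
Check: d/dx[\frac{5 \cos{\left(x + \frac{\pi}{4} \right)}}{3}] = - \frac{5 \sin{\left(x + \frac{\pi}{4} \right)}}{3} = G'(x).

G(x) = \frac{5 \cos{\left(x + \frac{\pi}{4} \right)}}{3}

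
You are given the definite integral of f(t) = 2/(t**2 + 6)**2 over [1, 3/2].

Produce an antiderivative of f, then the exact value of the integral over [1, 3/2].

Antiderivative: F(t) = (sqrt(6)*t**2*atan(sqrt(6)*t/6) + 6*t + 6*sqrt(6)*atan(sqrt(6)*t/6))/(36*t**2 + 216); value = -sqrt(6)*atan(sqrt(6)/6)/36 + 1/154 + sqrt(6)*atan(sqrt(6)/4)/36

Any candidate F(t) must reproduce f(t) exactly when differentiated.
F(t) = (sqrt(6)*t**2*atan(sqrt(6)*t/6) + 6*t + 6*sqrt(6)*atan(sqrt(6)*t/6))/(36*t**2 + 216) is an antiderivative of f.
Check: d/dt[(sqrt(6)*t**2*atan(sqrt(6)*t/6) + 6*t + 6*sqrt(6)*atan(sqrt(6)*t/6))/(36*t**2 + 216)] = 2/(t**4 + 12*t**2 + 36), which equals f(t).
F(3/2) = 1/33 + sqrt(6)*atan(sqrt(6)/4)/36; F(1) = 1/42 + sqrt(6)*atan(sqrt(6)/6)/36.
Integral = F(3/2) - F(1) = -sqrt(6)*atan(sqrt(6)/6)/36 + 1/154 + sqrt(6)*atan(sqrt(6)/4)/36.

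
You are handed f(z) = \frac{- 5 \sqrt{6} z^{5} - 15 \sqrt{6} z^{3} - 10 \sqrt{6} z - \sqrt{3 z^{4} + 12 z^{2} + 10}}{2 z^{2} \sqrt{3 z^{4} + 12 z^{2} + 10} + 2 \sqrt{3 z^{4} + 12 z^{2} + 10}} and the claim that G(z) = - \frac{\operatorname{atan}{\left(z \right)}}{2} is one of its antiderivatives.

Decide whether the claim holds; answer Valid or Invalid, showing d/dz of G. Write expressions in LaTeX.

Invalid: d/dz[G] - f = \frac{5 \sqrt{6} z^{3} + 10 \sqrt{6} z}{2 \sqrt{3 z^{4} + 12 z^{2} + 10}}, which is not 0.

d/dz[G] = - \frac{1}{2 z^{2} + 2}
d/dz[G] - f(z) = \frac{5 \sqrt{6} z^{3} + 10 \sqrt{6} z}{2 \sqrt{3 z^{4} + 12 z^{2} + 10}} != 0.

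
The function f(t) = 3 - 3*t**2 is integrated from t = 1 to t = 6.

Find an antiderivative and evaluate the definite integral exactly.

Antiderivative: F(t) = -t**3 + 3*t; value = -200

A candidate is checked by its d/dt: the result must match f(t).
F(t) = -t**3 + 3*t is an antiderivative of f.
Check: d/dt[-t**3 + 3*t] = 3 - 3*t**2 = f(t).
F(6) = -198; F(1) = 2.
Integral = F(6) - F(1) = -200.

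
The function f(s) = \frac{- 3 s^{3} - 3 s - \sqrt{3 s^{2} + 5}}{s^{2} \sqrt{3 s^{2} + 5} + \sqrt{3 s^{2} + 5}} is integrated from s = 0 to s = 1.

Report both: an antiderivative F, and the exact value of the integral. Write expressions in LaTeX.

Antiderivative: F(s) = - \sqrt{3 s^{2} + 5} - \operatorname{atan}{\left(s \right)}; value = - 2 \sqrt{2} - \frac{\pi}{4} + \sqrt{5}

An antiderivative F(s) passes only if d/ds[F] lands on f(s) exactly.
F(s) = - \sqrt{3 s^{2} + 5} - \operatorname{atan}{\left(s \right)} is an antiderivative of f.
Check: d/ds[- \sqrt{3 s^{2} + 5} - \operatorname{atan}{\left(s \right)}] = \frac{- 3 s^{3} - 3 s - \sqrt{3 s^{2} + 5}}{s^{2} \sqrt{3 s^{2} + 5} + \sqrt{3 s^{2} + 5}} = f(s).
F(1) = - 2 \sqrt{2} - \frac{\pi}{4}; F(0) = - \sqrt{5}.
Integral = F(1) - F(0) = - 2 \sqrt{2} - \frac{\pi}{4} + \sqrt{5}.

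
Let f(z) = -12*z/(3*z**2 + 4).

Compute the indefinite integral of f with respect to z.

F(z) = -2*log(3*z**2 + 4) + C

The substitution u = 3*z**2 + 4 works: f is exactly (dF/du)*(du/dz) for that inner function.
Check: d/dz[-2*log(3*z**2 + 4)] = -12*z/(3*z**2 + 4) = f(z).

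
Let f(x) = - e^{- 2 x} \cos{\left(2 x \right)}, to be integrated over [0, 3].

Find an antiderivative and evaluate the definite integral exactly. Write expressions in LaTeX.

Antiderivative: F(x) = \frac{\left(- \sin{\left(2 x \right)} + \cos{\left(2 x \right)}\right) e^{- 2 x}}{4}; value = - \frac{1}{4} - \frac{\sin{\left(6 \right)}}{4 e^{6}} + \frac{\cos{\left(6 \right)}}{4 e^{6}}

Recover f(x) by differentiating a candidate F(x); any mismatch rules it out.
F(x) = \frac{\left(- \sin{\left(2 x \right)} + \cos{\left(2 x \right)}\right) e^{- 2 x}}{4} is an antiderivative of f.
Check: d/dx[\frac{\left(- \sin{\left(2 x \right)} + \cos{\left(2 x \right)}\right) e^{- 2 x}}{4}] = - e^{- 2 x} \cos{\left(2 x \right)} = f(x).
F(3) = - \frac{\sin{\left(6 \right)}}{4 e^{6}} + \frac{\cos{\left(6 \right)}}{4 e^{6}}; F(0) = \frac{1}{4}.
Integral = F(3) - F(0) = - \frac{1}{4} - \frac{\sin{\left(6 \right)}}{4 e^{6}} + \frac{\cos{\left(6 \right)}}{4 e^{6}}.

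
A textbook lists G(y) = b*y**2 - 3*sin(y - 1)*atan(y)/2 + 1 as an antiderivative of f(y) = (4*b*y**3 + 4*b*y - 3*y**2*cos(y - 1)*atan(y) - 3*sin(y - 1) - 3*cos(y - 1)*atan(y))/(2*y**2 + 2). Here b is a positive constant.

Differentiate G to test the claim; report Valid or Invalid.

Valid - the claim checks out under differentiation.

d/dy[G] = (4*b*y**3 + 4*b*y - 3*y**2*cos(y - 1)*atan(y) - 3*sin(y - 1) - 3*cos(y - 1)*atan(y))/(2*y**2 + 2)
This equals f(y) exactly, so the claim holds.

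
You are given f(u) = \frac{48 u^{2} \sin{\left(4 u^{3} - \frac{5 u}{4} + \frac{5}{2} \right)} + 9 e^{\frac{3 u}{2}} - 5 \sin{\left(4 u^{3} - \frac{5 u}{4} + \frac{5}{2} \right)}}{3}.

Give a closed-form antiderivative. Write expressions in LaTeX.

An antiderivative is F(u) = 2 e^{\frac{3 u}{2}} - \frac{4 \cos{\left(4 u^{3} - \frac{5 u}{4} + \frac{5}{2} \right)}}{3}.

Check any antiderivative F(u) by computing F'(u) and comparing it with f(u).
Check: d/du[2 e^{\frac{3 u}{2}} - \frac{4 \cos{\left(4 u^{3} - \frac{5 u}{4} + \frac{5}{2} \right)}}{3}] = 16 u^{2} \sin{\left(4 u^{3} - \frac{5 u}{4} + \frac{5}{2} \right)} + 3 e^{\frac{3 u}{2}} - \frac{5 \sin{\left(4 u^{3} - \frac{5 u}{4} + \frac{5}{2} \right)}}{3}, which equals f(u).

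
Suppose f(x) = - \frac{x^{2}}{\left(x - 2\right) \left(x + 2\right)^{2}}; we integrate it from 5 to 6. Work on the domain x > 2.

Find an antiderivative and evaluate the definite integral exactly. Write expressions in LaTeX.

Factor the denominator (\left(x - 2\right) \left(x + 2\right)^{2}) and decompose: f = - \frac{3}{4 \left(x + 2\right)} + \frac{1}{\left(x + 2\right)^{2}} - \frac{1}{4 \left(x - 2\right)}; each piece integrates to a log, atan, or power term.
F(x) = - \frac{\log{\left(x - 2 \right)}}{4} - \frac{3 \log{\left(x + 2 \right)}}{4} - \frac{1}{x + 2} is an antiderivative of f.
Check: d/dx[- \frac{\log{\left(x - 2 \right)}}{4} - \frac{3 \log{\left(x + 2 \right)}}{4} - \frac{1}{x + 2}] = - \frac{x^{2}}{x^{3} + 2 x^{2} - 4 x - 8}, which equals f(x).
F(6) = - \frac{3 \log{\left(8 \right)}}{4} - \frac{\log{\left(4 \right)}}{4} - \frac{1}{8}; F(5) = - \frac{3 \log{\left(7 \right)}}{4} - \frac{\log{\left(3 \right)}}{4} - \frac{1}{7}.
Integral = F(6) - F(5) = - \frac{3 \log{\left(8 \right)}}{4} - \frac{\log{\left(4 \right)}}{4} + \frac{1}{56} + \frac{\log{\left(3 \right)}}{4} + \frac{3 \log{\left(7 \right)}}{4}.

Antiderivative: F(x) = - \frac{\log{\left(x - 2 \right)}}{4} - \frac{3 \log{\left(x + 2 \right)}}{4} - \frac{1}{x + 2}; value = - \frac{3 \log{\left(8 \right)}}{4} - \frac{\log{\left(4 \right)}}{4} + \frac{1}{56} + \frac{\log{\left(3 \right)}}{4} + \frac{3 \log{\left(7 \right)}}{4}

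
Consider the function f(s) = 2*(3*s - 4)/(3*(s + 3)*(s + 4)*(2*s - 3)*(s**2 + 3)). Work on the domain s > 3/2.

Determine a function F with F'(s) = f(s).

An antiderivative is F(s) = 8*log(s - 3/2)/6237 + 13*log(s + 3)/162 - 32*log(s + 4)/627 - 73*log(s**2 + 3)/4788 + 83*sqrt(3)*atan(sqrt(3)*s/3)/7182.

Factor the denominator (3*(s + 3)*(s + 4)*(2*s - 3)*(s**2 + 3)) and decompose: f = -(73*s - 83)/(2394*(s**2 + 3)) + 16/(6237*(2*s - 3)) - 32/(627*(s + 4)) + 13/(162*(s + 3)); each piece integrates to a log, atan, or power term.
Check: d/ds[8*log(s - 3/2)/6237 + 13*log(s + 3)/162 - 32*log(s + 4)/627 - 73*log(s**2 + 3)/4788 + 83*sqrt(3)*atan(sqrt(3)*s/3)/7182] = (6*s - 8)/(6*s**5 + 33*s**4 + 27*s**3 - 9*s**2 + 27*s - 324), which equals f(s).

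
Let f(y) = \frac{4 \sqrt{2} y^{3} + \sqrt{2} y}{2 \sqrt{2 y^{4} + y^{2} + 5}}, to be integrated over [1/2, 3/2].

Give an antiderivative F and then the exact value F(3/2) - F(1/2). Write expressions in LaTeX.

Antiderivative: F(y) = \frac{\sqrt{2} \sqrt{2 y^{4} + y^{2} + 5}}{2}; value = - \frac{\sqrt{43}}{4} + \frac{\sqrt{139}}{4}

f matches the chain-rule pattern g'(h)*h' with inner function h(y) = y^{4} + \frac{y^{2}}{2} + \frac{5}{2}; substituting u = h(y) collapses the integral.
F(y) = \frac{\sqrt{2} \sqrt{2 y^{4} + y^{2} + 5}}{2} is an antiderivative of f.
Check: d/dy[\frac{\sqrt{2} \sqrt{2 y^{4} + y^{2} + 5}}{2}] = \frac{4 \sqrt{2} y^{3} + \sqrt{2} y}{2 \sqrt{2 y^{4} + y^{2} + 5}} = f(y).
F(3/2) = \frac{\sqrt{139}}{4}; F(1/2) = \frac{\sqrt{43}}{4}.
Integral = F(3/2) - F(1/2) = - \frac{\sqrt{43}}{4} + \frac{\sqrt{139}}{4}.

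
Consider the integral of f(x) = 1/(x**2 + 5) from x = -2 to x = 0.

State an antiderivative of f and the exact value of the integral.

A candidate is checked by its d/dx: the result must match f(x).
F(x) = sqrt(5)*atan(sqrt(5)*x/5)/5 is an antiderivative of f.
Check: d/dx[sqrt(5)*atan(sqrt(5)*x/5)/5] = 1/(x**2 + 5) = f(x).
F(0) = 0; F(-2) = -sqrt(5)*atan(2*sqrt(5)/5)/5.
Integral = F(0) - F(-2) = sqrt(5)*atan(2*sqrt(5)/5)/5.

Antiderivative: F(x) = sqrt(5)*atan(sqrt(5)*x/5)/5; value = sqrt(5)*atan(2*sqrt(5)/5)/5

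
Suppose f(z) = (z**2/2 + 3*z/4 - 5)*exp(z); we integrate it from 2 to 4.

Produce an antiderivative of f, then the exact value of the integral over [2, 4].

Antiderivative: F(z) = (2*z**2 - z - 19)*exp(z)/4; value = 13*exp(2)/4 + 9*exp(4)/4

Recognize the product-rule pattern: f = u'v + uv' with u = z**2/2 - z/4 - 19/4, v = exp(z), so integration by parts undoes it.
F(z) = (2*z**2 - z - 19)*exp(z)/4 is an antiderivative of f.
Check: d/dz[(2*z**2 - z - 19)*exp(z)/4] = z**2*exp(z)/2 + 3*z*exp(z)/4 - 5*exp(z), which equals f(z).
F(4) = 9*exp(4)/4; F(2) = -13*exp(2)/4.
Integral = F(4) - F(2) = 13*exp(2)/4 + 9*exp(4)/4.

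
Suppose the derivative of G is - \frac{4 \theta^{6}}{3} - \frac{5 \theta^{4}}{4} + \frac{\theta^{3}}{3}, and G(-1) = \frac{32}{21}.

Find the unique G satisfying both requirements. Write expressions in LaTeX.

Integrate term by term and add the pieces.
A general antiderivative is - \frac{4 \theta^{7}}{21} - \frac{\theta^{5}}{4} + \frac{\theta^{4}}{12} + C.
The condition gives C = \frac{32}{21} - (\frac{11}{21}) = 1.
So G(\theta) = - \frac{16 \theta^{7} + 21 \theta^{5} - 7 \theta^{4} - 84}{84}.
Check: d/d\theta[- \frac{16 \theta^{7} + 21 \theta^{5} - 7 \theta^{4} - 84}{84}] = - \frac{4 \theta^{6}}{3} - \frac{5 \theta^{4}}{4} + \frac{\theta^{3}}{3} = G'(\theta).

G(\theta) = - \frac{16 \theta^{7} + 21 \theta^{5} - 7 \theta^{4} - 84}{84}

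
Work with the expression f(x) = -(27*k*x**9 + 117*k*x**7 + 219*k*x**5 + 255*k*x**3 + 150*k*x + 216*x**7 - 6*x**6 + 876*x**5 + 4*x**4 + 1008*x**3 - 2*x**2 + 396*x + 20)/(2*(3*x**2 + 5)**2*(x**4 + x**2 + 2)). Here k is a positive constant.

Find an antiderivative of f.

A first test for any F(x): its x-derivative must equal f(x) identically.
Check: d/dx[-(9*k*x**4 + 15*k*x**2 + 36*x**2*log(x**4/2 + x**2/2 + 1) + 4*x + 60*log(x**4/2 + x**2/2 + 1) - 16)/(4*(3*x**2 + 5))] = (-27*k*x**9 - 117*k*x**7 - 219*k*x**5 - 255*k*x**3 - 150*k*x - 216*x**7 + 6*x**6 - 876*x**5 - 4*x**4 - 1008*x**3 + 2*x**2 - 396*x - 20)/(18*x**8 + 78*x**6 + 146*x**4 + 170*x**2 + 100), which equals f(x).

An antiderivative is F(x) = -(9*k*x**4 + 15*k*x**2 + 36*x**2*log(x**4/2 + x**2/2 + 1) + 4*x + 60*log(x**4/2 + x**2/2 + 1) - 16)/(4*(3*x**2 + 5)).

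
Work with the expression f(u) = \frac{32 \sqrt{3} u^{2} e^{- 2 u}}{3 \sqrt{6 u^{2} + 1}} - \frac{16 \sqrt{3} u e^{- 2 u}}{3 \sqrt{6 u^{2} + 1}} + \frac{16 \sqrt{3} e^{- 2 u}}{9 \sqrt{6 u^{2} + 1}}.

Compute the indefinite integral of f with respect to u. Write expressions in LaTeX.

Recognize the product-rule pattern: f = v'r + vr' with v = - \frac{8 \sqrt{2 u^{2} + \frac{1}{3}}}{3}, r = e^{- 2 u}, so integration by parts undoes it.
Check: d/du[- \frac{8 \sqrt{3} \sqrt{6 u^{2} + 1} e^{- 2 u}}{9}] = \frac{\left(96 \sqrt{3} u^{2} - 48 \sqrt{3} u + 16 \sqrt{3}\right) e^{- 2 u}}{9 \sqrt{6 u^{2} + 1}}, which equals f(u).

F(u) = - \frac{8 \sqrt{3} \sqrt{6 u^{2} + 1} e^{- 2 u}}{9} + C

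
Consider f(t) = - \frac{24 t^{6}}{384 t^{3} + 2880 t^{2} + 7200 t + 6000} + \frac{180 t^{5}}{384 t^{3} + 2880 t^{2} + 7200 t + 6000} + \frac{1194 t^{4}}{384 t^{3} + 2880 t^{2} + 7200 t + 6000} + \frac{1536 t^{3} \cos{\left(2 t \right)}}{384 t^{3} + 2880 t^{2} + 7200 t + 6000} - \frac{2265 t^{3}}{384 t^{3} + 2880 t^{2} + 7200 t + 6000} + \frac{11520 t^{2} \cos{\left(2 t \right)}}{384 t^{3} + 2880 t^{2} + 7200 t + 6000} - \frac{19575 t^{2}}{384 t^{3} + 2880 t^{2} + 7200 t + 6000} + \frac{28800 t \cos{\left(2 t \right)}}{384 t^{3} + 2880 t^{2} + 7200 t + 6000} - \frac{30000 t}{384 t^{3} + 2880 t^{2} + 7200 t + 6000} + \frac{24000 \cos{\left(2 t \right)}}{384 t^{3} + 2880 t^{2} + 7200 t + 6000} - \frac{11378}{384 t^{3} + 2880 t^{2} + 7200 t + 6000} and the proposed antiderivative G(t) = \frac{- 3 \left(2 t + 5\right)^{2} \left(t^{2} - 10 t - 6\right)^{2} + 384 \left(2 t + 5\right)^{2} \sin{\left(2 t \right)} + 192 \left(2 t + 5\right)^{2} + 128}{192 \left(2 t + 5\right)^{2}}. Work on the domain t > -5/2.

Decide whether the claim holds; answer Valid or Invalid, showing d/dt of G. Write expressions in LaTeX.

d/dt[G] = \frac{- 24 t^{6} + 180 t^{5} + 1194 t^{4} + 1536 t^{3} \cos{\left(2 t \right)} - 2265 t^{3} + 11520 t^{2} \cos{\left(2 t \right)} - 19575 t^{2} + 28800 t \cos{\left(2 t \right)} - 30000 t + 24000 \cos{\left(2 t \right)} - 11378}{384 t^{3} + 2880 t^{2} + 7200 t + 6000}
This equals f(t) exactly, so the claim holds.

Valid. The derivative of G reproduces f.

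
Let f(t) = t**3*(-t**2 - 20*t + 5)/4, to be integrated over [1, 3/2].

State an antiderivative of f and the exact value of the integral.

Antiderivative: F(t) = -t**6/24 - t**5 + 5*t**4/16; value = -8843/1536

Check any antiderivative F(t) by computing F'(t) and comparing it with f(t).
F(t) = -t**6/24 - t**5 + 5*t**4/16 is an antiderivative of f.
Check: d/dt[-t**6/24 - t**5 + 5*t**4/16] = -t**5/4 - 5*t**4 + 5*t**3/4, which equals f(t).
F(3/2) = -3321/512; F(1) = -35/48.
Integral = F(3/2) - F(1) = -8843/1536.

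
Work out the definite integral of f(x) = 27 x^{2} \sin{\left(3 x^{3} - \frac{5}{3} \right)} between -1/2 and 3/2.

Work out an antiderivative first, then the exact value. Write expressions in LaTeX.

f matches the chain-rule pattern g'(h)*h' with inner function h(x) = 3 x^{3} - \frac{5}{3}; substituting u = h(x) collapses the integral.
F(x) = - 3 \cos{\left(3 x^{3} - \frac{5}{3} \right)} is an antiderivative of f.
Check: d/dx[- 3 \cos{\left(3 x^{3} - \frac{5}{3} \right)}] = 27 x^{2} \sin{\left(3 x^{3} - \frac{5}{3} \right)} = f(x).
F(3/2) = - 3 \cos{\left(\frac{203}{24} \right)}; F(-1/2) = - 3 \cos{\left(\frac{49}{24} \right)}.
Integral = F(3/2) - F(-1/2) = 3 \cos{\left(\frac{49}{24} \right)} - 3 \cos{\left(\frac{203}{24} \right)}.

Antiderivative: F(x) = - 3 \cos{\left(3 x^{3} - \frac{5}{3} \right)}; value = 3 \cos{\left(\frac{49}{24} \right)} - 3 \cos{\left(\frac{203}{24} \right)}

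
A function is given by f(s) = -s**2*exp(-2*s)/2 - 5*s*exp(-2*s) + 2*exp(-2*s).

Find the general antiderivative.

F(s) = (2*s**2 + 22*s + 3)*exp(-2*s)/8 + C

f has the shape u'v + uv' for u = s**2/4 + 11*s/4 + 3/8 and v = exp(-2*s) — it is the derivative of the product u*v.
Check: d/ds[(2*s**2 + 22*s + 3)*exp(-2*s)/8] = (-s**2 - 10*s + 4)*exp(-2*s)/2, which equals f(s).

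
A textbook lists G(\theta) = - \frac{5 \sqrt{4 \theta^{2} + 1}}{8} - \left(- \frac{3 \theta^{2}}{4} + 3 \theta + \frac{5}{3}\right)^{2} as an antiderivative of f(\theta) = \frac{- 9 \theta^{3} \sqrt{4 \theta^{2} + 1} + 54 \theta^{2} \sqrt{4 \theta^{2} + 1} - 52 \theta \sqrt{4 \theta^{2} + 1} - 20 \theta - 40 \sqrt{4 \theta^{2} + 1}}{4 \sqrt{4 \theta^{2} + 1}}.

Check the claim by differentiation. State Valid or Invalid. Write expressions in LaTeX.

Invalid: d/d\theta[G] - f = \frac{5 \theta}{2 \sqrt{4 \theta^{2} + 1}}, which is not 0.

d/d\theta[G] = \frac{- 9 \theta^{3} \sqrt{4 \theta^{2} + 1} + 54 \theta^{2} \sqrt{4 \theta^{2} + 1} - 52 \theta \sqrt{4 \theta^{2} + 1} - 10 \theta - 40 \sqrt{4 \theta^{2} + 1}}{4 \sqrt{4 \theta^{2} + 1}}
d/d\theta[G] - f(\theta) = \frac{5 \theta}{2 \sqrt{4 \theta^{2} + 1}} != 0.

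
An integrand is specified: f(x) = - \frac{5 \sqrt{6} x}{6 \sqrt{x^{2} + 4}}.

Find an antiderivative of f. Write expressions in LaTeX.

An antiderivative is F(x) = - \frac{5 \sqrt{\frac{3 x^{2}}{2} + 6}}{3}.

The substitution u = \frac{3 x^{2}}{2} + 6 works: f is exactly (dF/du)*(du/dx) for that inner function.
Check: d/dx[- \frac{5 \sqrt{\frac{3 x^{2}}{2} + 6}}{3}] = - \frac{5 \sqrt{6} x}{6 \sqrt{x^{2} + 4}} = f(x).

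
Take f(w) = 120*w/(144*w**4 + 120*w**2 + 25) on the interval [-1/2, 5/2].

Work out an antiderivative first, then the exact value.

Antiderivative: F(w) = -5/(12*w**2 + 5); value = 9/16

The substitution u = 4*w**2 + 5/3 works: f is exactly (dF/du)*(du/dw) for that inner function.
F(w) = -5/(12*w**2 + 5) is an antiderivative of f.
Check: d/dw[-5/(12*w**2 + 5)] = 120*w/(144*w**4 + 120*w**2 + 25) = f(w).
F(5/2) = -1/16; F(-1/2) = -5/8.
Integral = F(5/2) - F(-1/2) = 9/16.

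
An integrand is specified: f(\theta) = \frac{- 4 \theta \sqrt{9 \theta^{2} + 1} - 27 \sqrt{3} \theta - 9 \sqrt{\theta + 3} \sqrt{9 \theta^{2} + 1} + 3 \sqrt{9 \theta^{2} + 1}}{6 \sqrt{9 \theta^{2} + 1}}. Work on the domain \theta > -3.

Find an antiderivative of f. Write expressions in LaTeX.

A first test for any F(\theta): its \theta-derivative must equal f(\theta) identically.
Check: d/d\theta[- \frac{\theta^{2}}{3} - \theta \sqrt{\theta + 3} + \frac{\theta}{2} - 3 \sqrt{\theta + 3} - \frac{3 \sqrt{3 \theta^{2} + \frac{1}{3}}}{2}] = \frac{- 4 \theta \sqrt{\theta + 3} \sqrt{9 \theta^{2} + 1} - 27 \sqrt{3} \theta \sqrt{\theta + 3} - 9 \theta \sqrt{9 \theta^{2} + 1} + 3 \sqrt{\theta + 3} \sqrt{9 \theta^{2} + 1} - 27 \sqrt{9 \theta^{2} + 1}}{6 \sqrt{\theta + 3} \sqrt{9 \theta^{2} + 1}}, which equals f(\theta).

An antiderivative is F(\theta) = - \frac{\theta^{2}}{3} - \theta \sqrt{\theta + 3} + \frac{\theta}{2} - 3 \sqrt{\theta + 3} - \frac{3 \sqrt{3 \theta^{2} + \frac{1}{3}}}{2}.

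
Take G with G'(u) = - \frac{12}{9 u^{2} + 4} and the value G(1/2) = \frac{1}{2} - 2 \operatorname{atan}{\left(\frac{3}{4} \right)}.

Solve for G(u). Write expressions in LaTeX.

G(u) = - \frac{4 \operatorname{atan}{\left(\frac{3 u}{2} \right)} - 1}{2}

Any candidate G(u) must reproduce the stated G'(u) exactly.
A general antiderivative is - 2 \operatorname{atan}{\left(\frac{3 u}{2} \right)} + C.
The condition gives C = \frac{1}{2} - 2 \operatorname{atan}{\left(\frac{3}{4} \right)} - (- 2 \operatorname{atan}{\left(\frac{3}{4} \right)}) = \frac{1}{2}.
So G(u) = - \frac{4 \operatorname{atan}{\left(\frac{3 u}{2} \right)} - 1}{2}.
Check: d/du[- \frac{4 \operatorname{atan}{\left(\frac{3 u}{2} \right)} - 1}{2}] = - \frac{12}{9 u^{2} + 4} = G'(u).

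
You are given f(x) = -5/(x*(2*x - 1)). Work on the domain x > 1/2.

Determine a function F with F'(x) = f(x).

Factor the denominator (x*(2*x - 1)) and decompose: f = -10/(2*x - 1) + 5/x; each piece integrates to a log, atan, or power term.
Check: d/dx[5*(log(x) - log(x - 1/2))] = -5/(2*x**2 - x), which equals f(x).

An antiderivative is F(x) = 5*(log(x) - log(x - 1/2)).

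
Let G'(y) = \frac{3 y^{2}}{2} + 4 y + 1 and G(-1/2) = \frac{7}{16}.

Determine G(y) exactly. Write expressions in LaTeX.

G(y) = \frac{y^{3} + 4 y^{2} + 2 y + 1}{2}

The integrand splits into summands that can be handled one at a time.
A general antiderivative is \frac{y^{3}}{2} + 2 y^{2} + y + C.
The condition gives C = \frac{7}{16} - (- \frac{1}{16}) = \frac{1}{2}.
So G(y) = \frac{y^{3} + 4 y^{2} + 2 y + 1}{2}.
Check: d/dy[\frac{y^{3} + 4 y^{2} + 2 y + 1}{2}] = \frac{3 y^{2}}{2} + 4 y + 1 = G'(y).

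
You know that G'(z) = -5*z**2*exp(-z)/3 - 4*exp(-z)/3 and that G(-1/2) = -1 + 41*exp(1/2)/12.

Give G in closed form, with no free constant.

Recognize the product-rule pattern: G'(z) = u'v + uv' with u = 5*z**2/3 + 10*z/3 + 14/3, v = exp(-z), so integration by parts undoes it.
A general antiderivative is (5*z**2 + 10*z + 14)*exp(-z)/3 + C.
The condition gives C = -1 + 41*exp(1/2)/12 - (41*exp(1/2)/12) = -1.
So G(z) = 5*z**2*exp(-z)/3 + 10*z*exp(-z)/3 - 1 + 14*exp(-z)/3.
Check: d/dz[5*z**2*exp(-z)/3 + 10*z*exp(-z)/3 - 1 + 14*exp(-z)/3] = (-5*z**2 - 4)*exp(-z)/3, which equals G'(z).

G(z) = 5*z**2*exp(-z)/3 + 10*z*exp(-z)/3 - 1 + 14*exp(-z)/3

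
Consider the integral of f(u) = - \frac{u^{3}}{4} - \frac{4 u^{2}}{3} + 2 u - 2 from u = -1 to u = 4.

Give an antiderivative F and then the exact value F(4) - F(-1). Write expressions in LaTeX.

Antiderivative: F(u) = - \frac{u^{4}}{16} - \frac{4 u^{3}}{9} + u^{2} - 2 u; value = - \frac{5735}{144}

The integrand splits into summands that can be handled one at a time.
F(u) = - \frac{u^{4}}{16} - \frac{4 u^{3}}{9} + u^{2} - 2 u is an antiderivative of f.
Check: d/du[- \frac{u^{4}}{16} - \frac{4 u^{3}}{9} + u^{2} - 2 u] = - \frac{u^{3}}{4} - \frac{4 u^{2}}{3} + 2 u - 2 = f(u).
F(4) = - \frac{328}{9}; F(-1) = \frac{487}{144}.
Integral = F(4) - F(-1) = - \frac{5735}{144}.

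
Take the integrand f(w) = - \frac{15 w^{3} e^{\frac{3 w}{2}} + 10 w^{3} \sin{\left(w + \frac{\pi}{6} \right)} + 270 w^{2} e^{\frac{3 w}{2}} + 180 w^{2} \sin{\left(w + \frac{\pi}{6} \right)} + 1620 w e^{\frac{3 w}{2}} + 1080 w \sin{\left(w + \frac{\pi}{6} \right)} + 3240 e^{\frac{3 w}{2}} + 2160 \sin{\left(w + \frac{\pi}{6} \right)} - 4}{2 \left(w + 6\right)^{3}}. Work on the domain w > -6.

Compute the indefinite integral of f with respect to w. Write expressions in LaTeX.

A candidate is checked by its d/dw: the result must match f(w).
Check: d/dw[\frac{- 5 w^{2} e^{\frac{3 w}{2}} + 5 w^{2} \cos{\left(w + \frac{\pi}{6} \right)} - 60 w e^{\frac{3 w}{2}} + 60 w \cos{\left(w + \frac{\pi}{6} \right)} - 180 e^{\frac{3 w}{2}} + 180 \cos{\left(w + \frac{\pi}{6} \right)} - 1}{w^{2} + 12 w + 36}] = \frac{- 15 w^{3} e^{\frac{3 w}{2}} - 10 w^{3} \sin{\left(w + \frac{\pi}{6} \right)} - 270 w^{2} e^{\frac{3 w}{2}} - 180 w^{2} \sin{\left(w + \frac{\pi}{6} \right)} - 1620 w e^{\frac{3 w}{2}} - 1080 w \sin{\left(w + \frac{\pi}{6} \right)} - 3240 e^{\frac{3 w}{2}} - 2160 \sin{\left(w + \frac{\pi}{6} \right)} + 4}{2 w^{3} + 36 w^{2} + 216 w + 432}, which equals f(w).

F(w) = \frac{- 5 w^{2} e^{\frac{3 w}{2}} + 5 w^{2} \cos{\left(w + \frac{\pi}{6} \right)} - 60 w e^{\frac{3 w}{2}} + 60 w \cos{\left(w + \frac{\pi}{6} \right)} - 180 e^{\frac{3 w}{2}} + 180 \cos{\left(w + \frac{\pi}{6} \right)} - 1}{w^{2} + 12 w + 36} + C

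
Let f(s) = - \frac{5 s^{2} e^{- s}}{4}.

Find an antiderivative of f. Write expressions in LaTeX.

Recognize the product-rule pattern: f = u'v + uv' with u = \frac{5 s^{2}}{4} + \frac{5 s}{2} + \frac{5}{2}, v = e^{- s}, so integration by parts undoes it.
Check: d/ds[\frac{\left(5 s^{2} + 10 s + 10\right) e^{- s}}{4}] = - \frac{5 s^{2} e^{- s}}{4} = f(s).

An antiderivative is F(s) = \frac{\left(5 s^{2} + 10 s + 10\right) e^{- s}}{4}.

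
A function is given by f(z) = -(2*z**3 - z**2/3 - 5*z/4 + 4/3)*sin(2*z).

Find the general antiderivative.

F(z) = z**3*cos(2*z) - 3*z**2*sin(2*z)/2 - z**2*cos(2*z)/6 + z*sin(2*z)/6 - 17*z*cos(2*z)/8 + 17*sin(2*z)/16 + 3*cos(2*z)/4 + C

Check any antiderivative F(z) by computing F'(z) and comparing it with f(z).
Check: d/dz[z**3*cos(2*z) - 3*z**2*sin(2*z)/2 - z**2*cos(2*z)/6 + z*sin(2*z)/6 - 17*z*cos(2*z)/8 + 17*sin(2*z)/16 + 3*cos(2*z)/4] = -2*z**3*sin(2*z) + z**2*sin(2*z)/3 + 5*z*sin(2*z)/4 - 4*sin(2*z)/3, which equals f(z).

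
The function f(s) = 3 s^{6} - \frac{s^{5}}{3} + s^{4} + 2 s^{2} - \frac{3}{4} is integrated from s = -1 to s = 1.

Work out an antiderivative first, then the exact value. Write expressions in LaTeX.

Antiderivative: F(s) = \frac{3 s^{7}}{7} - \frac{s^{6}}{18} + \frac{s^{5}}{5} + \frac{2 s^{3}}{3} - \frac{3 s}{4}; value = \frac{229}{210}

Integrate term by term and add the pieces.
F(s) = \frac{3 s^{7}}{7} - \frac{s^{6}}{18} + \frac{s^{5}}{5} + \frac{2 s^{3}}{3} - \frac{3 s}{4} is an antiderivative of f.
Check: d/ds[\frac{3 s^{7}}{7} - \frac{s^{6}}{18} + \frac{s^{5}}{5} + \frac{2 s^{3}}{3} - \frac{3 s}{4}] = 3 s^{6} - \frac{s^{5}}{3} + s^{4} + 2 s^{2} - \frac{3}{4} = f(s).
F(1) = \frac{617}{1260}; F(-1) = - \frac{757}{1260}.
Integral = F(1) - F(-1) = \frac{229}{210}.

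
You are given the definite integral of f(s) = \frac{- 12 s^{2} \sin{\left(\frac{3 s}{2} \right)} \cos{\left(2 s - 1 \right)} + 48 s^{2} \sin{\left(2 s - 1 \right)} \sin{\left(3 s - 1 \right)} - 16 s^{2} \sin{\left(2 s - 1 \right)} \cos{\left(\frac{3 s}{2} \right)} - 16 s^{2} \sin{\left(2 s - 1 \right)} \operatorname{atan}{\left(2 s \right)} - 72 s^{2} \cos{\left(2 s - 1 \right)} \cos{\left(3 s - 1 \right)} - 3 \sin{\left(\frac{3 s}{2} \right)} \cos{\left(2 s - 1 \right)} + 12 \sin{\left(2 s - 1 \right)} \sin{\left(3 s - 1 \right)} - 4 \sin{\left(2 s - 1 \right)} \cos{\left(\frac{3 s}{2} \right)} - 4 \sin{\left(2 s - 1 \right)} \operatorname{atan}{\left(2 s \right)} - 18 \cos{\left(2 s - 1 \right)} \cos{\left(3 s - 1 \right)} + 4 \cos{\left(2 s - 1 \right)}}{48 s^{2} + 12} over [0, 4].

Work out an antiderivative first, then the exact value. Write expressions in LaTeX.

Antiderivative: F(s) = - \frac{\sin{\left(3 s - 1 \right)} \cos{\left(2 s - 1 \right)}}{2} + \frac{\cos{\left(\frac{3 s}{2} \right)} \cos{\left(2 s - 1 \right)}}{6} + \frac{\cos{\left(2 s - 1 \right)} \operatorname{atan}{\left(2 s \right)}}{6}; value = - \frac{\sin{\left(1 \right)} \cos{\left(1 \right)}}{2} - \frac{\cos{\left(1 \right)}}{6} + \frac{\cos{\left(6 \right)} \cos{\left(7 \right)}}{6} + \frac{\cos{\left(7 \right)} \operatorname{atan}{\left(8 \right)}}{6} - \frac{\sin{\left(11 \right)} \cos{\left(7 \right)}}{2}

Recognize the product-rule pattern: f = u'v + uv' with u = - \frac{\sin{\left(3 s - 1 \right)}}{2} + \frac{\cos{\left(\frac{3 s}{2} \right)}}{6} + \frac{\operatorname{atan}{\left(2 s \right)}}{6}, v = \cos{\left(2 s - 1 \right)}, so integration by parts undoes it.
F(s) = - \frac{\sin{\left(3 s - 1 \right)} \cos{\left(2 s - 1 \right)}}{2} + \frac{\cos{\left(\frac{3 s}{2} \right)} \cos{\left(2 s - 1 \right)}}{6} + \frac{\cos{\left(2 s - 1 \right)} \operatorname{atan}{\left(2 s \right)}}{6} is an antiderivative of f.
Check: d/ds[- \frac{\sin{\left(3 s - 1 \right)} \cos{\left(2 s - 1 \right)}}{2} + \frac{\cos{\left(\frac{3 s}{2} \right)} \cos{\left(2 s - 1 \right)}}{6} + \frac{\cos{\left(2 s - 1 \right)} \operatorname{atan}{\left(2 s \right)}}{6}] = \frac{- 12 s^{2} \sin{\left(\frac{3 s}{2} \right)} \cos{\left(2 s - 1 \right)} + 48 s^{2} \sin{\left(2 s - 1 \right)} \sin{\left(3 s - 1 \right)} - 16 s^{2} \sin{\left(2 s - 1 \right)} \cos{\left(\frac{3 s}{2} \right)} - 16 s^{2} \sin{\left(2 s - 1 \right)} \operatorname{atan}{\left(2 s \right)} - 72 s^{2} \cos{\left(2 s - 1 \right)} \cos{\left(3 s - 1 \right)} - 3 \sin{\left(\frac{3 s}{2} \right)} \cos{\left(2 s - 1 \right)} + 12 \sin{\left(2 s - 1 \right)} \sin{\left(3 s - 1 \right)} - 4 \sin{\left(2 s - 1 \right)} \cos{\left(\frac{3 s}{2} \right)} - 4 \sin{\left(2 s - 1 \right)} \operatorname{atan}{\left(2 s \right)} - 18 \cos{\left(2 s - 1 \right)} \cos{\left(3 s - 1 \right)} + 4 \cos{\left(2 s - 1 \right)}}{48 s^{2} + 12} = f(s).
F(4) = \frac{\cos{\left(6 \right)} \cos{\left(7 \right)}}{6} + \frac{\cos{\left(7 \right)} \operatorname{atan}{\left(8 \right)}}{6} - \frac{\sin{\left(11 \right)} \cos{\left(7 \right)}}{2}; F(0) = \frac{\cos{\left(1 \right)}}{6} + \frac{\sin{\left(1 \right)} \cos{\left(1 \right)}}{2}.
Integral = F(4) - F(0) = - \frac{\sin{\left(1 \right)} \cos{\left(1 \right)}}{2} - \frac{\cos{\left(1 \right)}}{6} + \frac{\cos{\left(6 \right)} \cos{\left(7 \right)}}{6} + \frac{\cos{\left(7 \right)} \operatorname{atan}{\left(8 \right)}}{6} - \frac{\sin{\left(11 \right)} \cos{\left(7 \right)}}{2}.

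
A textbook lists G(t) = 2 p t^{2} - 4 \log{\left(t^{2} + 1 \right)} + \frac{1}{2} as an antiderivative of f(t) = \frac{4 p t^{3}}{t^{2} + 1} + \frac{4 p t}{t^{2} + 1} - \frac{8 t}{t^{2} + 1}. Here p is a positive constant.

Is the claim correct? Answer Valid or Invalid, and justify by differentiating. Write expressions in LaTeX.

d/dt[G] = \frac{4 p t^{3} + 4 p t - 8 t}{t^{2} + 1}
This equals f(t) exactly, so the claim holds.

Valid - differentiating G returns exactly f.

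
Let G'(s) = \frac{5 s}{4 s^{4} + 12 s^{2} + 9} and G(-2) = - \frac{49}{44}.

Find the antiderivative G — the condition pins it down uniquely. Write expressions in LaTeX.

G(s) = -1 - \frac{5}{4 \left(2 s^{2} + 3\right)}

G'(s) matches the chain-rule pattern g'(h)*h' with inner function h(s) = 2 s^{2} + 3; substituting u = h(s) collapses the integral.
A general antiderivative is - \frac{5}{4 \left(2 s^{2} + 3\right)} + C.
The condition gives C = - \frac{49}{44} - (- \frac{5}{44}) = -1.
So G(s) = -1 - \frac{5}{4 \left(2 s^{2} + 3\right)}.
Check: d/ds[-1 - \frac{5}{4 \left(2 s^{2} + 3\right)}] = \frac{5 s}{4 s^{4} + 12 s^{2} + 9} = G'(s).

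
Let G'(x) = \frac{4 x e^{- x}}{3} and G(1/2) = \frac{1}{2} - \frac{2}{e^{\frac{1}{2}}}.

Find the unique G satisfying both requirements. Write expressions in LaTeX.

G(x) = - \frac{\left(8 x - 3 e^{x} + 8\right) e^{- x}}{6}

Recognize the product-rule pattern: G'(x) = u'v + uv' with u = - \frac{4 x}{3} - \frac{4}{3}, v = e^{- x}, so integration by parts undoes it.
A general antiderivative is \frac{\left(- 4 x - 4\right) e^{- x}}{3} + C.
The condition gives C = \frac{1}{2} - \frac{2}{e^{\frac{1}{2}}} - (- \frac{2}{e^{\frac{1}{2}}}) = \frac{1}{2}.
So G(x) = - \frac{\left(8 x - 3 e^{x} + 8\right) e^{- x}}{6}.
Check: d/dx[- \frac{\left(8 x - 3 e^{x} + 8\right) e^{- x}}{6}] = \frac{4 x e^{- x}}{3} = G'(x).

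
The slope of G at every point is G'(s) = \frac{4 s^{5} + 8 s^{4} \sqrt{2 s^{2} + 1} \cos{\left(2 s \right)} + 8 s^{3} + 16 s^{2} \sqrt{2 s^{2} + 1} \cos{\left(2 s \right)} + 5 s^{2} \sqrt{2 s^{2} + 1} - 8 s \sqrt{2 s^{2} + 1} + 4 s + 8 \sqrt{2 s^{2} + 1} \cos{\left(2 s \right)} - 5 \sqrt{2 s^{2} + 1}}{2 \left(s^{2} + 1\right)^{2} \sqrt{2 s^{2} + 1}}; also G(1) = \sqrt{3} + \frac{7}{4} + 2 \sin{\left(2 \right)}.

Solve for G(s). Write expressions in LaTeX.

Any candidate G(s) must reproduce the stated G'(s) exactly.
A general antiderivative is \frac{1 - \frac{5 s}{4}}{\frac{s^{2}}{2} + \frac{1}{2}} + \sqrt{2 s^{2} + 1} + 2 \sin{\left(2 s \right)} + C.
The condition gives C = \sqrt{3} + \frac{7}{4} + 2 \sin{\left(2 \right)} - (- \frac{1}{4} + \sqrt{3} + 2 \sin{\left(2 \right)}) = 2.
So G(s) = \frac{2 s^{2} \sqrt{2 s^{2} + 1} + 4 s^{2} \sin{\left(2 s \right)} + 4 s^{2} - 5 s + 2 \sqrt{2 s^{2} + 1} + 4 \sin{\left(2 s \right)} + 8}{2 \left(s^{2} + 1\right)}.
Check: d/ds[\frac{2 s^{2} \sqrt{2 s^{2} + 1} + 4 s^{2} \sin{\left(2 s \right)} + 4 s^{2} - 5 s + 2 \sqrt{2 s^{2} + 1} + 4 \sin{\left(2 s \right)} + 8}{2 \left(s^{2} + 1\right)}] = \frac{4 s^{5} + 8 s^{4} \sqrt{2 s^{2} + 1} \cos{\left(2 s \right)} + 8 s^{3} + 16 s^{2} \sqrt{2 s^{2} + 1} \cos{\left(2 s \right)} + 5 s^{2} \sqrt{2 s^{2} + 1} - 8 s \sqrt{2 s^{2} + 1} + 4 s + 8 \sqrt{2 s^{2} + 1} \cos{\left(2 s \right)} - 5 \sqrt{2 s^{2} + 1}}{2 s^{4} \sqrt{2 s^{2} + 1} + 4 s^{2} \sqrt{2 s^{2} + 1} + 2 \sqrt{2 s^{2} + 1}}, which equals G'(s).

G(s) = \frac{2 s^{2} \sqrt{2 s^{2} + 1} + 4 s^{2} \sin{\left(2 s \right)} + 4 s^{2} - 5 s + 2 \sqrt{2 s^{2} + 1} + 4 \sin{\left(2 s \right)} + 8}{2 \left(s^{2} + 1\right)}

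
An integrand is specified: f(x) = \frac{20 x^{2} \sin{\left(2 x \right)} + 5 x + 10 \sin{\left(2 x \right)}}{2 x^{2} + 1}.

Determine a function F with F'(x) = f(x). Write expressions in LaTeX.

An antiderivative is F(x) = \frac{5 \log{\left(x^{2} + \frac{1}{2} \right)}}{4} - 5 \cos{\left(2 x \right)}.

Differentiate the proposed F(x) back; it has to land on f(x) exactly.
Check: d/dx[\frac{5 \log{\left(x^{2} + \frac{1}{2} \right)}}{4} - 5 \cos{\left(2 x \right)}] = \frac{20 x^{2} \sin{\left(2 x \right)} + 5 x + 10 \sin{\left(2 x \right)}}{2 x^{2} + 1} = f(x).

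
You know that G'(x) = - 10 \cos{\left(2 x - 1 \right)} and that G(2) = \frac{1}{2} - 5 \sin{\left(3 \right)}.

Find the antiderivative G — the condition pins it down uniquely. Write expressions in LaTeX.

A first test for any G(x): its x-derivative must equal the given G'(x).
A general antiderivative is - 5 \sin{\left(2 x - 1 \right)} + C.
The condition gives C = \frac{1}{2} - 5 \sin{\left(3 \right)} - (- 5 \sin{\left(3 \right)}) = \frac{1}{2}.
So G(x) = \frac{1}{2} - 5 \sin{\left(2 x - 1 \right)}.
Check: d/dx[\frac{1}{2} - 5 \sin{\left(2 x - 1 \right)}] = - 10 \cos{\left(2 x - 1 \right)} = G'(x).

G(x) = \frac{1}{2} - 5 \sin{\left(2 x - 1 \right)}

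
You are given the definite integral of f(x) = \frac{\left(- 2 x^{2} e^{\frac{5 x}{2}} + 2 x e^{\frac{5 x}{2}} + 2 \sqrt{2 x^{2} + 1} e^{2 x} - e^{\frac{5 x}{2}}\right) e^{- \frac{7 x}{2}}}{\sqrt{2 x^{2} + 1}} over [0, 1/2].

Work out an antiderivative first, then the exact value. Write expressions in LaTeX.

Antiderivative: F(x) = - \frac{\left(- 3 \sqrt{2 x^{2} + 1} e^{\frac{3 x}{2}} + 4 e^{x}\right) e^{- \frac{5 x}{2}}}{3}; value = - \frac{4}{3 e^{\frac{3}{4}}} + \frac{1}{3} + \frac{\sqrt{6}}{2 e^{\frac{1}{2}}}

Whatever form F(x) takes, F'(x) = f(x) is non-negotiable.
F(x) = - \frac{\left(- 3 \sqrt{2 x^{2} + 1} e^{\frac{3 x}{2}} + 4 e^{x}\right) e^{- \frac{5 x}{2}}}{3} is an antiderivative of f.
Check: d/dx[- \frac{\left(- 3 \sqrt{2 x^{2} + 1} e^{\frac{3 x}{2}} + 4 e^{x}\right) e^{- \frac{5 x}{2}}}{3}] = \frac{\left(- 2 x^{2} e^{\frac{3 x}{2}} + 2 x e^{\frac{3 x}{2}} + 2 \sqrt{2 x^{2} + 1} e^{x} - e^{\frac{3 x}{2}}\right) e^{- \frac{5 x}{2}}}{\sqrt{2 x^{2} + 1}}, which equals f(x).
F(1/2) = - \frac{4}{3 e^{\frac{3}{4}}} + \frac{\sqrt{6}}{2 e^{\frac{1}{2}}}; F(0) = - \frac{1}{3}.
Integral = F(1/2) - F(0) = - \frac{4}{3 e^{\frac{3}{4}}} + \frac{1}{3} + \frac{\sqrt{6}}{2 e^{\frac{1}{2}}}.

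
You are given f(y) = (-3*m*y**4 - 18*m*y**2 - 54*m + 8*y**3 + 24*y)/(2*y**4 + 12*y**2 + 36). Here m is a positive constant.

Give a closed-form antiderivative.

For F(y) to be correct the identity F'(y) - f(y) = 0 must hold.
Check: d/dy[(-3*m*y + 2*log(y**4/3 + 2*y**2 + 6))/2] = (-3*m*y**4 - 18*m*y**2 - 54*m + 8*y**3 + 24*y)/(2*y**4 + 12*y**2 + 36) = f(y).

An antiderivative is F(y) = (-3*m*y + 2*log(y**4/3 + 2*y**2 + 6))/2.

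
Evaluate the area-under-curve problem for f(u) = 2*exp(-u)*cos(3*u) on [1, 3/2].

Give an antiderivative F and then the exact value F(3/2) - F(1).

Antiderivative: F(u) = (3*sin(3*u) - cos(3*u))*exp(-u)/5; value = 3*exp(-3/2)*sin(9/2)/5 + exp(-1)*cos(3)/5 - 3*exp(-1)*sin(3)/5 - exp(-3/2)*cos(9/2)/5

Differentiate the proposed F(u) back; it has to land on f(u) exactly.
F(u) = (3*sin(3*u) - cos(3*u))*exp(-u)/5 is an antiderivative of f.
Check: d/du[(3*sin(3*u) - cos(3*u))*exp(-u)/5] = 2*exp(-u)*cos(3*u) = f(u).
F(3/2) = 3*exp(-3/2)*sin(9/2)/5 - exp(-3/2)*cos(9/2)/5; F(1) = 3*exp(-1)*sin(3)/5 - exp(-1)*cos(3)/5.
Integral = F(3/2) - F(1) = 3*exp(-3/2)*sin(9/2)/5 + exp(-1)*cos(3)/5 - 3*exp(-1)*sin(3)/5 - exp(-3/2)*cos(9/2)/5.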